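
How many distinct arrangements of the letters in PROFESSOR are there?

Letters (E:1, F:1, O:2, P:1, R:2, S:2). Total letters: 9.
Permutations = 9!/(2! x 2! x 2!).

Final answer: 45360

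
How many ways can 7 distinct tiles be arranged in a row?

The number of ways to arrange 7 distinct objects is 7!.

Final answer: 7! = 5040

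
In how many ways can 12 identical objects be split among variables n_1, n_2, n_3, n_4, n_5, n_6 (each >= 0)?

Stars and bars with 12 stars and 5 bars:
C(12+6-1, 6-1) = C(17,5).

Final answer: C(17,5) = 6188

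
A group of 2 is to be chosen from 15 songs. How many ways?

C(15,2) = 15!/(2! x (15-2)!).

Final answer: C(15,2) = 105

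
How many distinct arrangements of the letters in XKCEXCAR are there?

Letters (A:1, C:2, E:1, K:1, R:1, X:2). Total letters: 8.
Permutations = 8!/(2! x 2!).

Final answer: 10080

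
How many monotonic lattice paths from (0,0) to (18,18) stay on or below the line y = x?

Total monotonic paths to (18,18): C(36,18) = 9075135300.
Paths that cross above y=x (reflection bijection): C(36,19) = 8597496600.
Valid Dyck paths: 9075135300 - 8597496600.
(This is the Catalan number C_{18}.)

Final answer: C_{18} = 477638700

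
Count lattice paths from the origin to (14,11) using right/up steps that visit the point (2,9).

Paths (0,0)->(2,9): C(11,9) = 55.
Paths (2,9)->(14,11): C(14,2) = 91.
By multiplication principle: 55 x 91.

Final answer: 5005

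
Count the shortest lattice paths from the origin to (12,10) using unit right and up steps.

Each path has 12 right steps and 10 up steps in some order (22 steps total).
Choose which 10 of the 22 steps are up: C(22,10).

Final answer: C(22,10) = 646646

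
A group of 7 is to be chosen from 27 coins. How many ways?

C(27,7) = 27!/(7! x 20!).

Final answer: \binom{27}{7} = 888030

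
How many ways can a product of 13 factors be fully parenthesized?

The structures are counted by the Catalan number C_n. Here n = 13 - 1 = 12.
C_n = C(2n,n)/(n+1), so C_{12} = C(24,12)/13 = 2704156/13.

Final answer: C_{12} = 208012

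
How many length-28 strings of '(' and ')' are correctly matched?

This is counted by the nth Catalan number C_n. Here n = 14 (pairs).
Using C_0 = 1 and C_(k+1) = C_k x 2(2k+1)/(k+2), build up term by term: C_1=1, C_2=2, C_3=5, C_4=14, C_5=42, C_6=132, C_7=429, C_8=1430, C_9=4862, C_10=16796, C_11=58786, C_12=208012, C_13=742900, C_14=2674440.

Final answer: C_{14} = 2674440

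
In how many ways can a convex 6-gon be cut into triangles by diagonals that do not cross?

This is a standard Catalan-number count: the answer is C_n. Here n = 6 - 2 = 4.
Using C_0 = 1 and C_(k+1) = C_k x 2(2k+1)/(k+2), build up term by term: C_1=1, C_2=2, C_3=5, C_4=14.

Final answer: C_{4} = 14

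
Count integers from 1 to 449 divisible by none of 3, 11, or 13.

|div by 3|=149, |div by 11|=40, |div by 13|=34.
|div by 3&11|=13, |div by 3&13|=11, |div by 11&13|=3, |div by all|=1.
By inclusion-exclusion, divisible by at least one: 149+40+34-13-11-3+1 = 197.
Not divisible by any: 449 - 197.

Final answer: 252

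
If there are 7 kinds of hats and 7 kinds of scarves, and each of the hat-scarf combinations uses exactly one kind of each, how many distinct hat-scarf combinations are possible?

By the multiplication principle: 7 x 7.

Final answer: 49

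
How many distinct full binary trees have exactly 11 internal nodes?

This is a standard Catalan-number count: the answer is C_n. Here n = 11.
C_n = (2n)!/(n!(n+1)!), so C_{11} = 22!/(11! x 12!) = C(22,11)/12 = 705432/12.

Final answer: C_{11} = 58786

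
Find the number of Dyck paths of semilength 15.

Total monotonic paths to (15,15): C(30,15) = 155117520.
Reflecting each bad path at its first crossing gives a bijection with paths to (14,16): C(30,16) = 145422675.
Valid Dyck paths: 155117520 - 145422675.
(These counts are the Catalan numbers.)

Final answer: C_{15} = 9694845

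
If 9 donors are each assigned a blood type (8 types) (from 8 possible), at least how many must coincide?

There are 8 possible values for blood type (8 types). With 9 donors and 8 categories, by pigeonhole: ceiling(9/8).

Final answer: 2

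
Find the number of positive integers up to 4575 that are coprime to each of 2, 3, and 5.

|div by 2|=2287, |div by 3|=1525, |div by 5|=915.
|div by 2&3|=762, |div by 2&5|=457, |div by 3&5|=305, |div by all|=152.
By inclusion-exclusion, divisible by at least one: 2287+1525+915-762-457-305+152 = 3355.
Not divisible by any: 4575 - 3355.

Final answer: 1220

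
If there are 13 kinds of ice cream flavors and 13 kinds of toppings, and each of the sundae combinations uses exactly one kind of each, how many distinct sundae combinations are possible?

By the multiplication principle: 13 x 13.

Final answer: 169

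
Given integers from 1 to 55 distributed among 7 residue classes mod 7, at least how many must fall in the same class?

By pigeonhole with 55 objects and 7 categories: ceiling(55/7).

Final answer: 8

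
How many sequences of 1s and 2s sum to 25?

Condition on the final move: it is a 1-step (f(n-1) ways to get there) or a 2-step (f(n-2) ways), so f(n) = f(n-1) + f(n-2), with f(1)=1, f(2)=2.
Iterating the recurrence: f(1)=1, f(2)=2, f(3)=3, f(4)=5, f(5)=8, f(6)=13, f(7)=21, f(8)=34, f(9)=55, f(10)=89, f(11)=144, f(12)=233, f(13)=377, f(14)=610, f(15)=987, f(16)=1597, f(17)=2584, f(18)=4181, f(19)=6765, f(20)=10946, f(21)=17711, f(22)=28657, f(23)=46368, f(24)=75025, f(25)=121393.

Final answer: 121393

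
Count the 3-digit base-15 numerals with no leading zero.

Leading digit: 14 options (nonzero). Other 2 digit(s): 15 options each.
Total: 14 x 15^2.

Final answer: 3150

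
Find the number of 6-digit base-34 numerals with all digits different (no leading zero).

First digit: 33 (nonzero). Second: 33 (not first). Third: 32, etc.
Total: 33 x 33 x 32 x 31 x 30 x 29.

Final answer: 939850560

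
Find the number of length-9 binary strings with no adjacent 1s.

A valid string ends in 0 (append to any length-(n-1) valid string) or in 01 (append to any length-(n-2) valid string), so a(n) = a(n-1) + a(n-2) with a(1)=2, a(2)=3.
Iterating the recurrence: a(1)=2, a(2)=3, a(3)=5, a(4)=8, a(5)=13, a(6)=21, a(7)=34, a(8)=55, a(9)=89.

Final answer: 89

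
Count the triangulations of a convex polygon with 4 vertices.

The structures are counted by the Catalan number C_n. Here n = 4 - 2 = 2.
C_n = C(2n,n)/(n+1), so C_{2} = C(4,2)/3 = 6/3.

Final answer: C_{2} = 2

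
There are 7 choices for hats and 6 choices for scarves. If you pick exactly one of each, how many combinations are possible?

By the multiplication principle: 7 x 6.

Final answer: 42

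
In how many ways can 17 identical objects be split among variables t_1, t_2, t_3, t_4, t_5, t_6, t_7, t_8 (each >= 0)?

Stars and bars with 17 stars and 7 bars:
C(17+8-1, 8-1) = C(24,7).

Final answer: C(24,7) = 346104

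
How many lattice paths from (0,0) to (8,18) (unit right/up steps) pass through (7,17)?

Paths (0,0)->(7,17): C(24,17) = 346104.
Paths (7,17)->(8,18): C(2,1) = 2.
By multiplication principle: 346104 x 2.

Final answer: 692208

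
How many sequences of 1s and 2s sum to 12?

Let f(n) be the number of climbs. Removing the last move (1 or 2 steps) gives f(n) = f(n-1) + f(n-2); base cases f(1)=1, f(2)=2.
Computing successive values: f(1)=1, f(2)=2, f(3)=3, f(4)=5, f(5)=8, f(6)=13, f(7)=21, f(8)=34, f(9)=55, f(10)=89, f(11)=144, f(12)=233.

Final answer: 233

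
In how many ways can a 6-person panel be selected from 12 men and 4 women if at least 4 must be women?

Sum over valid woman counts:
C(4,4)C(12,2).

Final answer: 66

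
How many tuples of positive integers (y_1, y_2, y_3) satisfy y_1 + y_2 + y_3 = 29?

Substitute y'_i = y_i - 1 (so y'_i >= 0). Then sum y'_i = 29 - 3 = 26.
Stars and bars: C(26+3-1, 3-1) = C(28,2).

Final answer: C(28,2) = 378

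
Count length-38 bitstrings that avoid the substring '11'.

A valid string ends in 0 (append to any length-(n-1) valid string) or in 01 (append to any length-(n-2) valid string), so a(n) = a(n-1) + a(n-2) with a(1)=2, a(2)=3.
Computing successive values: a(1)=2, a(2)=3, a(3)=5, a(4)=8, a(5)=13, a(6)=21, a(7)=34, a(8)=55, a(9)=89, a(10)=144, a(11)=233, a(12)=377, a(13)=610, a(14)=987, a(15)=1597, a(16)=2584, a(17)=4181, a(18)=6765, a(19)=10946, a(20)=17711, a(21)=28657, a(22)=46368, a(23)=75025, a(24)=121393, a(25)=196418, a(26)=317811, a(27)=514229, a(28)=832040, a(29)=1346269, a(30)=2178309, a(31)=3524578, a(32)=5702887, a(33)=9227465, a(34)=14930352, a(35)=24157817, a(36)=39088169, a(37)=63245986, a(38)=102334155.

Final answer: 102334155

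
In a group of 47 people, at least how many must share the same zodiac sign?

There are 12 possible values for zodiac sign. With 47 people and 12 categories, by pigeonhole: ceiling(47/12).

Final answer: 4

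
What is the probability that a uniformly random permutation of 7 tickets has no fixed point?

D(n) = (n-1)(D(n-1) + D(n-2)), D(0)=1, D(1)=0.
Building up: D(2)=1, D(3)=2, D(4)=9, D(5)=44, D(6)=265, D(7)=1854.
Total arrangements: 7! = 5040.
Probability = D(7)/7! = 103/280.

Final answer: D(7)/7! = 1854/5040 = 0.367857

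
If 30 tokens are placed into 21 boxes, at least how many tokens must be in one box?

By the pigeonhole principle: ceiling(30/21).

Final answer: 2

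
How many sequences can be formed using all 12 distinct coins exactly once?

The number of ways to arrange 12 distinct objects is 12!.

Final answer: 12! = 479001600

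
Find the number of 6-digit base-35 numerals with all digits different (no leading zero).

The leading digit has 34 choices (anything but zero); the next has 34 (anything but the first), then 33, and so on, one fewer each time.
Total: 34 x 34 x 33 x 32 x 31 x 30.

Final answer: 1135284480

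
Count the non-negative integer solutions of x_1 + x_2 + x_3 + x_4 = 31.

Stars and bars with 31 stars and 3 bars:
C(31+4-1, 4-1) = C(34,3).

Final answer: C(34,3) = 5984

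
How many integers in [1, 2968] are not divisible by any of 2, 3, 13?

|div by 2|=1484, |div by 3|=989, |div by 13|=228.
|div by 2&3|=494, |div by 2&13|=114, |div by 3&13|=76, |div by all|=38.
By inclusion-exclusion, divisible by at least one: 1484+989+228-494-114-76+38 = 2055.
Not divisible by any: 2968 - 2055.

Final answer: 913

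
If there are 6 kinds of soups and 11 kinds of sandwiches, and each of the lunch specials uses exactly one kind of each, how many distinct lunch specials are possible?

By the multiplication principle: 6 x 11.

Final answer: 66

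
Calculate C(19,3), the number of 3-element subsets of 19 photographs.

C(19,3) = 19!/(3! x 16!).

Final answer: \binom{19}{3} = 969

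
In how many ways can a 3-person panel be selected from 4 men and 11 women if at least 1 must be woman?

Sum over valid woman counts:
C(11,1)C(4,2) = 66
C(11,2)C(4,1) = 220
C(11,3)C(4,0) = 165
Total: 66 + 220 + 165.

Final answer: 451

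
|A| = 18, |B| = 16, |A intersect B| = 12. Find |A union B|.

|A union B| = |A| + |B| - |A intersect B| = 18 + 16 - 12.

Final answer: 22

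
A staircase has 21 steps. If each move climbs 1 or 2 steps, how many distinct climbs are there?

Condition on the final move: it is a 1-step (f(n-1) ways to get there) or a 2-step (f(n-2) ways), so f(n) = f(n-1) + f(n-2), with f(1)=1, f(2)=2.
Building up term by term: f(1)=1, f(2)=2, f(3)=3, f(4)=5, f(5)=8, f(6)=13, f(7)=21, f(8)=34, f(9)=55, f(10)=89, f(11)=144, f(12)=233, f(13)=377, f(14)=610, f(15)=987, f(16)=1597, f(17)=2584, f(18)=4181, f(19)=6765, f(20)=10946, f(21)=17711.

Final answer: 17711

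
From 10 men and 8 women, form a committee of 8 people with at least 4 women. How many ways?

Sum over valid woman counts:
C(8,4)C(10,4) = 14700
C(8,5)C(10,3) = 6720
C(8,6)C(10,2) = 1260
C(8,7)C(10,1) = 80
C(8,8)C(10,0) = 1
Total: 14700 + 6720 + 1260 + 80 + 1.

Final answer: 22761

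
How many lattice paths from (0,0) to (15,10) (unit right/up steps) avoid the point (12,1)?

Total paths to (15,10): C(25,10) = 3268760.
Paths through (12,1): C(13,1) x C(12,9) = 2860.
Avoiding (12,1): 3268760 - 2860.

Final answer: 3265900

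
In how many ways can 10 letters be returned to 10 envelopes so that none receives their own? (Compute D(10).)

Use the recurrence D(n) = (n-1)(D(n-1) + D(n-2)) with D(0)=1, D(1)=0.
D(2) = 1 x (0 + 1) = 1
D(3) = 2 x (1 + 0) = 2
D(4) = 3 x (2 + 1) = 9
D(5) = 4 x (9 + 2) = 44
D(6) = 5 x (44 + 9) = 265
D(7) = 6 x (265 + 44) = 1854
D(8) = 7 x (1854 + 265) = 14833
D(9) = 8 x (14833 + 1854) = 133496
D(10) = 9 x (D(9) + D(8)) = 9 x (133496 + 14833)

Final answer: D(10) = 1334961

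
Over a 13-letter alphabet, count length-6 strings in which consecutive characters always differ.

Let g(n) count such strings. g(1) = 13, and each valid string of length n-1 extends in 12 ways (any symbol but the last), so g(n) = 12 g(n-1).
Total: g(6) = 13 x 12^5.

Final answer: 13 x 12^{5} = 3234816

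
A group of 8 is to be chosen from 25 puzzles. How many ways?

C(25,8) = 25!/(8! x (25-8)!).

Final answer: C(25,8) = 1081575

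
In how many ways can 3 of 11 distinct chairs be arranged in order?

P(11,3) = 11!/(11-3)! = 11!/8!.

Final answer: P(11,3) = 990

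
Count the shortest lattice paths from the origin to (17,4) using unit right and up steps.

Each path has 17 right steps and 4 up steps in some order (21 steps total).
Choose which 4 of the 21 steps are up: C(21,4).

Final answer: C(21,4) = 5985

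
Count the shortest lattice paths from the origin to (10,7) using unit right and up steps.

Each path has 10 right steps and 7 up steps in some order (17 steps total).
Choose which 7 of the 17 steps are up: C(17,7).

Final answer: C(17,7) = 19448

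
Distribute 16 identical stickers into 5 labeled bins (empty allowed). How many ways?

Stars and bars: C(n+k-1, k-1) = C(20,4).

Final answer: C(20,4) = 4845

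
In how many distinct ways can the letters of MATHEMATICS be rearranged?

Letters (A:2, C:1, E:1, H:1, I:1, M:2, S:1, T:2). Total letters: 11.
Permutations = 11!/(2! x 2! x 2!).

Final answer: 4989600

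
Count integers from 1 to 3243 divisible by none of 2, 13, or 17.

|div by 2|=1621, |div by 13|=249, |div by 17|=190.
|div by 2&13|=124, |div by 2&17|=95, |div by 13&17|=14, |div by all|=7.
By inclusion-exclusion, divisible by at least one: 1621+249+190-124-95-14+7 = 1834.
Not divisible by any: 3243 - 1834.

Final answer: 1409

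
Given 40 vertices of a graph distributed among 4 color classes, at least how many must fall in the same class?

By pigeonhole with 40 objects and 4 categories: ceiling(40/4).

Final answer: 10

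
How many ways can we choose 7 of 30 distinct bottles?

C(30,7) = 30!/(7! x 23!).

Final answer: \binom{30}{7} = 2035800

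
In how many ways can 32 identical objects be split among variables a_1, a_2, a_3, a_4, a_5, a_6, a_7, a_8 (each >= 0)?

Stars and bars with 32 stars and 7 bars:
C(32+8-1, 8-1) = C(39,7).

Final answer: C(39,7) = 15380937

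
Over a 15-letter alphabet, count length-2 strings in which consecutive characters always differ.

Let g(n) count such strings. g(1) = 15, and each valid string of length n-1 extends in 14 ways (any symbol but the last), so g(n) = 14 g(n-1).
Total: g(2) = 15 x 14^1.

Final answer: 15 x 14^{1} = 210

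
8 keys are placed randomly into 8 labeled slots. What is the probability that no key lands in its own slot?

Use the recurrence D(n) = (n-1)(D(n-1) + D(n-2)) with D(0)=1, D(1)=0.
Building up: D(2)=1, D(3)=2, D(4)=9, D(5)=44, D(6)=265, D(7)=1854, D(8)=14833.
Total arrangements: 8! = 40320.
Probability = D(8)/8! = 2119/5760.

Final answer: D(8)/8! = 14833/40320 = 0.367882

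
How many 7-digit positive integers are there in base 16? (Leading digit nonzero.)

Leading digit: 15 options (nonzero). Other 6 digit(s): 16 options each.
Total: 15 x 16^6.

Final answer: 251658240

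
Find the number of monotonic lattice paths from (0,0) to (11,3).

Each path has 11 right steps and 3 up steps in some order (14 steps total).
Choose which 3 of the 14 steps are up: C(14,3).

Final answer: C(14,3) = 364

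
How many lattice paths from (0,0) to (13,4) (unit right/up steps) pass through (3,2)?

Paths (0,0)->(3,2): C(5,2) = 10.
Paths (3,2)->(13,4): C(12,2) = 66.
By multiplication principle: 10 x 66.

Final answer: 660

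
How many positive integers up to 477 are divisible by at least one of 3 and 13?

Multiples of 3: 159. Multiples of 13: 36. Of both (lcm=39): 12.
By inclusion-exclusion: 159 + 36 - 12.

Final answer: 183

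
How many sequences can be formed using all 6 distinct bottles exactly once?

The number of ways to arrange 6 distinct objects is 6!.

Final answer: 6! = 720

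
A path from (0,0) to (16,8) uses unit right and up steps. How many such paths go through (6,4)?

Paths (0,0)->(6,4): C(10,4) = 210.
Paths (6,4)->(16,8): C(14,4) = 1001.
By multiplication principle: 210 x 1001.

Final answer: 210210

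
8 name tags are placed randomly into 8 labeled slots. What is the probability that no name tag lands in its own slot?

D(n) = (n-1)(D(n-1) + D(n-2)), D(0)=1, D(1)=0.
Building up: D(2)=1, D(3)=2, D(4)=9, D(5)=44, D(6)=265, D(7)=1854, D(8)=14833.
Total arrangements: 8! = 40320.
Probability = D(8)/8! = 2119/5760.

Final answer: D(8)/8! = 14833/40320 = 0.367882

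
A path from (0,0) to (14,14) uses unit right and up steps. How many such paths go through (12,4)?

Paths (0,0)->(12,4): C(16,4) = 1820.
Paths (12,4)->(14,14): C(12,10) = 66.
By multiplication principle: 1820 x 66.

Final answer: 120120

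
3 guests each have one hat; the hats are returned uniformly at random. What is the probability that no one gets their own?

Use the recurrence D(n) = (n-1)(D(n-1) + D(n-2)) with D(0)=1, D(1)=0.
Building up: D(2)=1, D(3)=2.
Total arrangements: 3! = 6.
Probability = D(3)/3! = 1/3.

Final answer: D(3)/3! = 2/6 = 0.333333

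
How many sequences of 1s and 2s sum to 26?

Condition on the final move: it is a 1-step (f(n-1) ways to get there) or a 2-step (f(n-2) ways), so f(n) = f(n-1) + f(n-2), with f(1)=1, f(2)=2.
Building up term by term: f(1)=1, f(2)=2, f(3)=3, f(4)=5, f(5)=8, f(6)=13, f(7)=21, f(8)=34, f(9)=55, f(10)=89, f(11)=144, f(12)=233, f(13)=377, f(14)=610, f(15)=987, f(16)=1597, f(17)=2584, f(18)=4181, f(19)=6765, f(20)=10946, f(21)=17711, f(22)=28657, f(23)=46368, f(24)=75025, f(25)=121393, f(26)=196418.

Final answer: 196418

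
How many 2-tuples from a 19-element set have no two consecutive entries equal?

First character: 19 choices. Each subsequent: 18 choices (must differ from the previous one).
Total: 19 x 18^1.

Final answer: 19 x 18^{1} = 342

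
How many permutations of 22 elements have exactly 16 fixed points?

Choose which 16 elements are fixed: C(22,16) = 74613.
Derange the remaining 6 using D(j) = (j-1)(D(j-1) + D(j-2)), D(0)=1, D(1)=0: D(2)=1, D(3)=2, D(4)=9, D(5)=44, D(6)=265.
Total: 74613 x 265.

Final answer: C(22,16) D(6) = 19772445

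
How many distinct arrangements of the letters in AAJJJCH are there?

Letters (A:2, C:1, H:1, J:3). Total letters: 7.
Permutations = 7!/(3! x 2!).

Final answer: 420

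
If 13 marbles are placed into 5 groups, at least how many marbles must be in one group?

By the pigeonhole principle: ceiling(13/5).

Final answer: 3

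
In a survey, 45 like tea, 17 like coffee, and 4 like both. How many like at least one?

|A union B| = |A| + |B| - |A intersect B| = 45 + 17 - 4.

Final answer: 58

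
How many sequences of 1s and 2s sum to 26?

Condition on the final move: it is a 1-step (f(n-1) ways to get there) or a 2-step (f(n-2) ways), so f(n) = f(n-1) + f(n-2), with f(1)=1, f(2)=2.
Iterating the recurrence: f(1)=1, f(2)=2, f(3)=3, f(4)=5, f(5)=8, f(6)=13, f(7)=21, f(8)=34, f(9)=55, f(10)=89, f(11)=144, f(12)=233, f(13)=377, f(14)=610, f(15)=987, f(16)=1597, f(17)=2584, f(18)=4181, f(19)=6765, f(20)=10946, f(21)=17711, f(22)=28657, f(23)=46368, f(24)=75025, f(25)=121393, f(26)=196418.

Final answer: 196418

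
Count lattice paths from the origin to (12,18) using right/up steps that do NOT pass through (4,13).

Total paths to (12,18): C(30,18) = 86493225.
Paths through (4,13): C(17,13) x C(13,5) = 3063060.
Avoiding (4,13): 86493225 - 3063060.

Final answer: 83430165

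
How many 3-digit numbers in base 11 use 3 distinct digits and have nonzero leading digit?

The leading digit has 10 choices (anything but zero); the next has 10 (anything but the first), then 9, and so on, one fewer each time.
Total: 10 x 10 x 9.

Final answer: 900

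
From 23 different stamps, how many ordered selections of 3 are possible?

P(23,3) = 23!/(23-3)! = 23!/20!.

Final answer: P(23,3) = 10626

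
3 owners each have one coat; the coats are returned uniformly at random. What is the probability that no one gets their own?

D(n) = (n-1)(D(n-1) + D(n-2)), D(0)=1, D(1)=0.
Building up: D(2)=1, D(3)=2.
Total arrangements: 3! = 6.
Probability = D(3)/3! = 1/3.

Final answer: D(3)/3! = 2/6 = 0.333333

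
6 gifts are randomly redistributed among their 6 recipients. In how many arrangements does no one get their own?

Derangements satisfy D(n) = (n-1)(D(n-1) + D(n-2)), starting from D(0)=1, D(1)=0.
D(2) = 1 x (0 + 1) = 1
D(3) = 2 x (1 + 0) = 2
D(4) = 3 x (2 + 1) = 9
D(5) = 4 x (9 + 2) = 44
D(6) = 5 x (D(5) + D(4)) = 5 x (44 + 9)

Final answer: D(6) = 265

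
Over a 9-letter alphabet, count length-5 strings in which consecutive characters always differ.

Let g(n) count such strings. g(1) = 9, and each valid string of length n-1 extends in 8 ways (any symbol but the last), so g(n) = 8 g(n-1).
Total: g(5) = 9 x 8^4.

Final answer: 9 x 8^{4} = 36864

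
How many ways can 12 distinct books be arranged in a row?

The number of ways to arrange 12 distinct objects is 12!.

Final answer: 12! = 479001600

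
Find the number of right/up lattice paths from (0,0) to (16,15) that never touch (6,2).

Total paths to (16,15): C(31,15) = 300540195.
Paths through (6,2): C(8,2) x C(23,13) = 32033848.
Avoiding (6,2): 300540195 - 32033848.

Final answer: 268506347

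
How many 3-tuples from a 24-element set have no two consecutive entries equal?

First character: 24 choices. Each subsequent: 23 choices (must differ from the previous one).
Total: 24 x 23^2.

Final answer: 24 x 23^{2} = 12696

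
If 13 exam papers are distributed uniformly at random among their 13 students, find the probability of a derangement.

Use the recurrence D(n) = (n-1)(D(n-1) + D(n-2)) with D(0)=1, D(1)=0.
Building up: D(2)=1, D(3)=2, D(4)=9, D(5)=44, D(6)=265, D(7)=1854, D(8)=14833, D(9)=133496, D(10)=1334961, D(11)=14684570, D(12)=176214841, D(13)=2290792932.
Total arrangements: 13! = 6227020800.
Probability = D(13)/13! = 63633137/172972800.

Final answer: D(13)/13! = 2290792932/6227020800 = 0.367879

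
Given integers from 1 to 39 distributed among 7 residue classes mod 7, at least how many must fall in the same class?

By pigeonhole with 39 objects and 7 categories: ceiling(39/7).

Final answer: 6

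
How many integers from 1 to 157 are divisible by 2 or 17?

Multiples of 2: 78. Multiples of 17: 9. Of both (lcm=34): 4.
By inclusion-exclusion: 78 + 9 - 4.

Final answer: 83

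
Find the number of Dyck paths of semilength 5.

Total monotonic paths to (5,5): C(10,5) = 252.
By the reflection principle, paths that go above the diagonal number C(10,6) = 210.
Valid Dyck paths: 252 - 210.
(Check: C(10,5) - C(10,6) = C(10,5)/6, the Catalan number C_{5}.)

Final answer: C_{5} = 42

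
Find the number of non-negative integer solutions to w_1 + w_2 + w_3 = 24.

Stars and bars with 24 stars and 2 bars:
C(24+3-1, 3-1) = C(26,2).

Final answer: C(26,2) = 325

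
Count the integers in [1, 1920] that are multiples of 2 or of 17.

Multiples of 2: 960. Multiples of 17: 112. Of both (lcm=34): 56.
By inclusion-exclusion: 960 + 112 - 56.

Final answer: 1016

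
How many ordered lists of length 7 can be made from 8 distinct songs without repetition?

P(8,7) = 8!/(8-7)! = 8!/1!.

Final answer: P(8,7) = 40320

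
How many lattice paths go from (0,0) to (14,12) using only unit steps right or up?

Each path has 14 right steps and 12 up steps in some order (26 steps total).
Choose which 12 of the 26 steps are up: C(26,12).

Final answer: C(26,12) = 9657700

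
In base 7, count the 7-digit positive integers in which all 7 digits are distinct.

First digit: 6 (nonzero). Second: 6 (not first). Third: 5, etc.
Total: 6 x 6 x 5 x 4 x 3 x 2 x 1.

Final answer: 4320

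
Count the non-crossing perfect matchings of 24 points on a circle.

This is counted by the nth Catalan number C_n. Here n = 24/2 = 12.
C_n = (2n)!/(n!(n+1)!), so C_{12} = 24!/(12! x 13!) = C(24,12)/13 = 2704156/13.

Final answer: C_{12} = 208012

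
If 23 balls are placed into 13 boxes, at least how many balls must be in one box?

By the pigeonhole principle: ceiling(23/13).

Final answer: 2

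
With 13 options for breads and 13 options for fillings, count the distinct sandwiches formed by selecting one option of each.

By the multiplication principle: 13 x 13.

Final answer: 169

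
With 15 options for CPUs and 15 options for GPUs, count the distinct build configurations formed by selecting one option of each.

By the multiplication principle: 15 x 15.

Final answer: 225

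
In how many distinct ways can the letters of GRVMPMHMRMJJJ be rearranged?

Letters (G:1, H:1, J:3, M:4, P:1, R:2, V:1). Total letters: 13.
Permutations = 13!/(4! x 3! x 2!).

Final answer: 21621600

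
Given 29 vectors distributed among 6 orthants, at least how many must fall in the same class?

By pigeonhole with 29 objects and 6 categories: ceiling(29/6).

Final answer: 5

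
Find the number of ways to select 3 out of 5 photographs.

C(5,3) = 5!/(3! x (5-3)!).

Final answer: C(5,3) = 10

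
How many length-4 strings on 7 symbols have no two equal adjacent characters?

First character: 7 choices. Each subsequent: 6 choices (must differ from the previous one).
Total: 7 x 6^3.

Final answer: 7 x 6^{3} = 1512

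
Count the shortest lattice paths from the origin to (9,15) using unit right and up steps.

Each path has 9 right steps and 15 up steps in some order (24 steps total).
Choose which 15 of the 24 steps are up: C(24,15).

Final answer: C(24,15) = 1307504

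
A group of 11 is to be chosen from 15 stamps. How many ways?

C(15,11) = 15!/(11! x 4!).

Final answer: \binom{15}{11} = 1365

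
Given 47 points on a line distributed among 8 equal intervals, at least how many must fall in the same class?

By pigeonhole with 47 objects and 8 categories: ceiling(47/8).

Final answer: 6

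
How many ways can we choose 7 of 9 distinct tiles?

C(9,7) = 9!/(7! x 2!).

Final answer: \binom{9}{7} = 36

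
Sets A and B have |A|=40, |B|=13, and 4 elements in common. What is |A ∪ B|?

|A union B| = |A| + |B| - |A intersect B| = 40 + 13 - 4.

Final answer: 49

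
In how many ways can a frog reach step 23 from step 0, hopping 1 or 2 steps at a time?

Let f(n) be the number of climbs. Removing the last move (1 or 2 steps) gives f(n) = f(n-1) + f(n-2); base cases f(1)=1, f(2)=2.
Computing successive values: f(1)=1, f(2)=2, f(3)=3, f(4)=5, f(5)=8, f(6)=13, f(7)=21, f(8)=34, f(9)=55, f(10)=89, f(11)=144, f(12)=233, f(13)=377, f(14)=610, f(15)=987, f(16)=1597, f(17)=2584, f(18)=4181, f(19)=6765, f(20)=10946, f(21)=17711, f(22)=28657, f(23)=46368.

Final answer: 46368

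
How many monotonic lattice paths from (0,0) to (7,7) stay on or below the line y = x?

Total monotonic paths to (7,7): C(14,7) = 3432.
Reflecting each bad path at its first crossing gives a bijection with paths to (6,8): C(14,8) = 3003.
Valid Dyck paths: 3432 - 3003.
(Equivalently, C_{7} = C(14,7)/8 = 3432/8.)

Final answer: C_{7} = 429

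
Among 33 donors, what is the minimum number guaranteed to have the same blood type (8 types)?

There are 8 possible values for blood type (8 types). With 33 donors and 8 categories, by pigeonhole: ceiling(33/8).

Final answer: 5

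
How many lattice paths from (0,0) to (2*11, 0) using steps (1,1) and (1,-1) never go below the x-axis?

Total monotonic paths to (11,11): C(22,11) = 705432.
By the reflection principle, paths that go above the diagonal number C(22,12) = 646646.
Valid Dyck paths: 705432 - 646646.
(These counts are the Catalan numbers.)

Final answer: C_{11} = 58786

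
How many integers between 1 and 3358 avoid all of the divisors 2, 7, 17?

|div by 2|=1679, |div by 7|=479, |div by 17|=197.
|div by 2&7|=239, |div by 2&17|=98, |div by 7&17|=28, |div by all|=14.
By inclusion-exclusion, divisible by at least one: 1679+479+197-239-98-28+14 = 2004.
Not divisible by any: 3358 - 2004.

Final answer: 1354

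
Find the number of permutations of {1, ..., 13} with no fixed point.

D(n) = (n-1)(D(n-1) + D(n-2)), D(0)=1, D(1)=0.
Building up: D(2)=1, D(3)=2, D(4)=9, D(5)=44, D(6)=265, D(7)=1854, D(8)=14833, D(9)=133496, D(10)=1334961, D(11)=14684570, D(12)=176214841.
D(13) = 12 x (D(12) + D(11)) = 12 x (176214841 + 14684570).

Final answer: D(13) = 2290792932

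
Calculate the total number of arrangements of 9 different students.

The number of ways to arrange 9 distinct objects is 9!.

Final answer: 9! = 362880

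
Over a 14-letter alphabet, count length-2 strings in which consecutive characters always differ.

First character: 14 choices. Each subsequent: 13 choices (must differ from the previous one).
Total: 14 x 13^1.

Final answer: 14 x 13^{1} = 182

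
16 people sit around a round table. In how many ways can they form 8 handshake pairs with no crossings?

This is counted by the nth Catalan number C_n. Here n = 16/2 = 8.
Using C_0 = 1 and C_(k+1) = C_k x 2(2k+1)/(k+2), build up term by term: C_1=1, C_2=2, C_3=5, C_4=14, C_5=42, C_6=132, C_7=429, C_8=1430.

Final answer: C_{8} = 1430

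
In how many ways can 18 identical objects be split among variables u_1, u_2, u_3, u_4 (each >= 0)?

Stars and bars with 18 stars and 3 bars:
C(18+4-1, 4-1) = C(21,3).

Final answer: C(21,3) = 1330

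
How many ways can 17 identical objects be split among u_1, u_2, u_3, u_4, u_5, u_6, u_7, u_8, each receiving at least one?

Substitute u'_i = u_i - 1 (so u'_i >= 0). Then sum u'_i = 17 - 8 = 9.
Stars and bars: C(9+8-1, 8-1) = C(16,7).

Final answer: C(16,7) = 11440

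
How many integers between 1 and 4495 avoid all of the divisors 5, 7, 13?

|div by 5|=899, |div by 7|=642, |div by 13|=345.
|div by 5&7|=128, |div by 5&13|=69, |div by 7&13|=49, |div by all|=9.
By inclusion-exclusion, divisible by at least one: 899+642+345-128-69-49+9 = 1649.
Not divisible by any: 4495 - 1649.

Final answer: 2846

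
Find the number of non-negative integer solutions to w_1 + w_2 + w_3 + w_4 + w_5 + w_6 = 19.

Stars and bars with 19 stars and 5 bars:
C(19+6-1, 6-1) = C(24,5).

Final answer: C(24,5) = 42504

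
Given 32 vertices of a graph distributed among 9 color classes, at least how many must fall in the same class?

By pigeonhole with 32 objects and 9 categories: ceiling(32/9).

Final answer: 4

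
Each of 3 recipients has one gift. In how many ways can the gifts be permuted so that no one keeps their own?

Derangements satisfy D(n) = (n-1)(D(n-1) + D(n-2)), starting from D(0)=1, D(1)=0.
D(2) = 1 x (0 + 1) = 1
D(3) = 2 x (D(2) + D(1)) = 2 x (1 + 0)

Final answer: D(3) = 2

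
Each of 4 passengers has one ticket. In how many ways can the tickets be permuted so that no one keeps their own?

Derangements satisfy D(n) = (n-1)(D(n-1) + D(n-2)), starting from D(0)=1, D(1)=0.
D(2) = 1 x (0 + 1) = 1
D(3) = 2 x (1 + 0) = 2
D(4) = 3 x (D(3) + D(2)) = 3 x (2 + 1)

Final answer: D(4) = 9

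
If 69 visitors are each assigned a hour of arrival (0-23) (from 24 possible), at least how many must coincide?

There are 24 possible values for hour of arrival (0-23). With 69 visitors and 24 categories, by pigeonhole: ceiling(69/24).

Final answer: 3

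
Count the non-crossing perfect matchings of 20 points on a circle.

The structures are counted by the Catalan number C_n. Here n = 20/2 = 10.
Using C_0 = 1 and C_(k+1) = C_k x 2(2k+1)/(k+2), build up term by term: C_1=1, C_2=2, C_3=5, C_4=14, C_5=42, C_6=132, C_7=429, C_8=1430, C_9=4862, C_10=16796.

Final answer: C_{10} = 16796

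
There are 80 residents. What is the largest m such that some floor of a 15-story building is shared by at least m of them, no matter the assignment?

There are 15 possible values for floor of a 15-story building. With 80 residents and 15 categories, by pigeonhole: ceiling(80/15).

Final answer: 6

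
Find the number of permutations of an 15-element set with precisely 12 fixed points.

Choose which 12 elements are fixed: C(15,12) = 455.
Derange the remaining 3 using D(j) = (j-1)(D(j-1) + D(j-2)), D(0)=1, D(1)=0: D(2)=1, D(3)=2.
Total: 455 x 2.

Final answer: C(15,12) D(3) = 910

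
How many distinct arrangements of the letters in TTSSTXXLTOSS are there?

Letters (L:1, O:1, S:4, T:4, X:2). Total letters: 12.
Permutations = 12!/(4! x 4! x 2!).

Final answer: 415800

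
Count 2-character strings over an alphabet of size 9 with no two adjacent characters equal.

Let g(n) count such strings. g(1) = 9, and each valid string of length n-1 extends in 8 ways (any symbol but the last), so g(n) = 8 g(n-1).
Total: g(2) = 9 x 8^1.

Final answer: 9 x 8^{1} = 72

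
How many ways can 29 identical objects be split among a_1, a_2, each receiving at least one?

Substitute a'_i = a_i - 1 (so a'_i >= 0). Then sum a'_i = 29 - 2 = 27.
Stars and bars: C(27+2-1, 2-1) = C(28,1).

Final answer: C(28,1) = 28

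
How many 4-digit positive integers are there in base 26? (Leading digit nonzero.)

These are the integers in [26^3, 26^4), so the count is 26^4 - 26^3 = 25 x 26^3.

Final answer: 439400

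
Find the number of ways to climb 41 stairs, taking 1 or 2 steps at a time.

Condition on the final move: it is a 1-step (f(n-1) ways to get there) or a 2-step (f(n-2) ways), so f(n) = f(n-1) + f(n-2), with f(1)=1, f(2)=2.
Iterating the recurrence: f(1)=1, f(2)=2, f(3)=3, f(4)=5, f(5)=8, f(6)=13, f(7)=21, f(8)=34, f(9)=55, f(10)=89, f(11)=144, f(12)=233, f(13)=377, f(14)=610, f(15)=987, f(16)=1597, f(17)=2584, f(18)=4181, f(19)=6765, f(20)=10946, f(21)=17711, f(22)=28657, f(23)=46368, f(24)=75025, f(25)=121393, f(26)=196418, f(27)=317811, f(28)=514229, f(29)=832040, f(30)=1346269, f(31)=2178309, f(32)=3524578, f(33)=5702887, f(34)=9227465, f(35)=14930352, f(36)=24157817, f(37)=39088169, f(38)=63245986, f(39)=102334155, f(40)=165580141, f(41)=267914296.

Final answer: 267914296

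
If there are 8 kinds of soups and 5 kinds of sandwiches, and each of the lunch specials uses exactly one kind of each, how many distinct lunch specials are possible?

By the multiplication principle: 8 x 5.

Final answer: 40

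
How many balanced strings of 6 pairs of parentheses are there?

The structures are counted by the Catalan number C_n. Here n = 6 (pairs).
C_n = C(2n,n) - C(2n,n+1), so C_{6} = C(12,6) - C(12,7) = 924 - 792.

Final answer: C_{6} = 132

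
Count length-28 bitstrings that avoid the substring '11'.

Let a(n) count valid strings. If the last bit is 0 the prefix is any valid string of length n-1; if it is 1 the string must end in 01 with a valid prefix of length n-2. So a(n) = a(n-1) + a(n-2), a(1)=2, a(2)=3.
Iterating the recurrence: a(1)=2, a(2)=3, a(3)=5, a(4)=8, a(5)=13, a(6)=21, a(7)=34, a(8)=55, a(9)=89, a(10)=144, a(11)=233, a(12)=377, a(13)=610, a(14)=987, a(15)=1597, a(16)=2584, a(17)=4181, a(18)=6765, a(19)=10946, a(20)=17711, a(21)=28657, a(22)=46368, a(23)=75025, a(24)=121393, a(25)=196418, a(26)=317811, a(27)=514229, a(28)=832040.

Final answer: 832040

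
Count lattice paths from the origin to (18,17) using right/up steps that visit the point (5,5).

Paths (0,0)->(5,5): C(10,5) = 252.
Paths (5,5)->(18,17): C(25,12) = 5200300.
By multiplication principle: 252 x 5200300.

Final answer: 1310475600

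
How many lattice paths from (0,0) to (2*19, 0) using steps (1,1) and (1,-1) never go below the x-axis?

Total monotonic paths to (19,19): C(38,19) = 35345263800.
Paths that cross above y=x (reflection bijection): C(38,20) = 33578000610.
Valid Dyck paths: 35345263800 - 33578000610.
(These counts are the Catalan numbers.)

Final answer: C_{19} = 1767263190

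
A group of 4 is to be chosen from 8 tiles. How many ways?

C(8,4) = 8!/(4! x 4!).

Final answer: \binom{8}{4} = 70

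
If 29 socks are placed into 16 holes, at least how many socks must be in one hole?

By the pigeonhole principle: ceiling(29/16).

Final answer: 2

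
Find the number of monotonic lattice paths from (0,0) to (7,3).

Each path has 7 right steps and 3 up steps in some order (10 steps total).
Choose which 3 of the 10 steps are up: C(10,3).

Final answer: C(10,3) = 120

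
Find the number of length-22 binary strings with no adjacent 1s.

Let a(n) count valid strings. If the last bit is 0 the prefix is any valid string of length n-1; if it is 1 the string must end in 01 with a valid prefix of length n-2. So a(n) = a(n-1) + a(n-2), a(1)=2, a(2)=3.
Iterating the recurrence: a(1)=2, a(2)=3, a(3)=5, a(4)=8, a(5)=13, a(6)=21, a(7)=34, a(8)=55, a(9)=89, a(10)=144, a(11)=233, a(12)=377, a(13)=610, a(14)=987, a(15)=1597, a(16)=2584, a(17)=4181, a(18)=6765, a(19)=10946, a(20)=17711, a(21)=28657, a(22)=46368.

Final answer: 46368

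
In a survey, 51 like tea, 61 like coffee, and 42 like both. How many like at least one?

|A union B| = |A| + |B| - |A intersect B| = 51 + 61 - 42.

Final answer: 70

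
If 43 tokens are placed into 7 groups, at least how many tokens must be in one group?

By the pigeonhole principle: ceiling(43/7).

Final answer: 7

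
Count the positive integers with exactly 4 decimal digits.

The leading digit cannot be 0 (9 options); the other 3 digits can be anything (10 options each).
Total: 9 x 10^3.

Final answer: 9000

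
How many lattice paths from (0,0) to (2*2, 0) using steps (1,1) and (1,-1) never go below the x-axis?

Total monotonic paths to (2,2): C(4,2) = 6.
Paths that cross above y=x (reflection bijection): C(4,3) = 4.
Valid Dyck paths: 6 - 4.
(Check: C(4,2) - C(4,3) = C(4,2)/3, the Catalan number C_{2}.)

Final answer: C_{2} = 2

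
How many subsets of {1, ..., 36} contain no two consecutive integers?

Let a(n) count such subsets of {1, ..., n}. Either n is excluded (a(n-1) ways) or n is included, forcing n-1 out (a(n-2) ways), so a(n) = a(n-1) + a(n-2) with a(1)=2, a(2)=3.
Iterating the recurrence: a(1)=2, a(2)=3, a(3)=5, a(4)=8, a(5)=13, a(6)=21, a(7)=34, a(8)=55, a(9)=89, a(10)=144, a(11)=233, a(12)=377, a(13)=610, a(14)=987, a(15)=1597, a(16)=2584, a(17)=4181, a(18)=6765, a(19)=10946, a(20)=17711, a(21)=28657, a(22)=46368, a(23)=75025, a(24)=121393, a(25)=196418, a(26)=317811, a(27)=514229, a(28)=832040, a(29)=1346269, a(30)=2178309, a(31)=3524578, a(32)=5702887, a(33)=9227465, a(34)=14930352, a(35)=24157817, a(36)=39088169.

Final answer: 39088169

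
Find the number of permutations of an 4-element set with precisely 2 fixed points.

Choose which 2 elements are fixed: C(4,2) = 6.
Derange the remaining 2 using D(j) = (j-1)(D(j-1) + D(j-2)), D(0)=1, D(1)=0: D(2)=1.
Total: 6 x 1.

Final answer: C(4,2) D(2) = 6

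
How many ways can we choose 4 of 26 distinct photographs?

C(26,4) = 26!/(4! x 22!).

Final answer: \binom{26}{4} = 14950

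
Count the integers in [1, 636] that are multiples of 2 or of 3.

Multiples of 2: 318. Multiples of 3: 212. Of both (lcm=6): 106.
By inclusion-exclusion: 318 + 212 - 106.

Final answer: 424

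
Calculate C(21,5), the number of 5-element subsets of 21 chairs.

C(21,5) = 21!/(5! x 16!).

Final answer: \binom{21}{5} = 20349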